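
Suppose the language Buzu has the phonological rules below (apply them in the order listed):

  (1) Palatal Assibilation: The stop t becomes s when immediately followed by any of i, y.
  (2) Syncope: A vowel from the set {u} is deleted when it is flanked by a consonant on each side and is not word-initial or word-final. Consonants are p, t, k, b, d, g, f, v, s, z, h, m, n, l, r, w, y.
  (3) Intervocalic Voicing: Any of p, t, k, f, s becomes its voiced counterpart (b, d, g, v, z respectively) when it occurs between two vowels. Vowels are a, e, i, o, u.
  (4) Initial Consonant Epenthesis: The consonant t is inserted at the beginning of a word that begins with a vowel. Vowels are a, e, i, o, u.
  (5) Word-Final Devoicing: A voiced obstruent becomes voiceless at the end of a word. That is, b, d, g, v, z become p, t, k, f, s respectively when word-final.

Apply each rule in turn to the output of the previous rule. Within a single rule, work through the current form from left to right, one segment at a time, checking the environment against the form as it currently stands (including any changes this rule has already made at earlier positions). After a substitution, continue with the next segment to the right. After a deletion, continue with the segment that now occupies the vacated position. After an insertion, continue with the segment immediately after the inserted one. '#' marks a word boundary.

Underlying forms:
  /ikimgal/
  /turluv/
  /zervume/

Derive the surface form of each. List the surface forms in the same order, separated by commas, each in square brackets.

[tigimgal], [trlf], [zervme]

/ikimgal/:
  (1) Palatal Assibilation: no change — [ikimgal]
  (2) Syncope: no change — [ikimgal]
  (3) Intervocalic Voicing: [ikimgal] → [igimgal]
  (4) Initial Consonant Epenthesis: [igimgal] → [tigimgal]
  (5) Word-Final Devoicing: no change — [tigimgal]
/turluv/:
  (1) Palatal Assibilation: no change — [turluv]
  (2) Syncope: [turluv] → [trlv]
  (3) Intervocalic Voicing: no change — [trlv]
  (4) Initial Consonant Epenthesis: no change — [trlv]
  (5) Word-Final Devoicing: [trlv] → [trlf]
/zervume/:
  (1) Palatal Assibilation: no change — [zervume]
  (2) Syncope: [zervume] → [zervme]
  (3) Intervocalic Voicing: no change — [zervme]
  (4) Initial Consonant Epenthesis: no change — [zervme]
  (5) Word-Final Devoicing: no change — [zervme]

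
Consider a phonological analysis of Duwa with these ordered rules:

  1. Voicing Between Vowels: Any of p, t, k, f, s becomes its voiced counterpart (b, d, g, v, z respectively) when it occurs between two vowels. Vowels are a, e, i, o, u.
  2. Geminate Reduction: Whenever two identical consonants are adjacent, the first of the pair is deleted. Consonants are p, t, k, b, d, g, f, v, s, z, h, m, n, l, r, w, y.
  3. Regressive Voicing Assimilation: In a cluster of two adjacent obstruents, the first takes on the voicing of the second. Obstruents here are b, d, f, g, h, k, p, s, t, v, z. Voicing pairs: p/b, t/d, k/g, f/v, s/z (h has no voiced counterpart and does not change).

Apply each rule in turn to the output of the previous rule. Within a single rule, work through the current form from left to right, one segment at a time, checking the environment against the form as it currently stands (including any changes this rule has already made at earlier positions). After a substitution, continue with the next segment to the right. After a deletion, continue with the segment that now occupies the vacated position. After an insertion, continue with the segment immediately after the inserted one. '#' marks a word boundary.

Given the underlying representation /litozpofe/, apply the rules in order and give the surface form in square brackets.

[lidospove]

1 Voicing Between Vowels: [litozpofe] → [lidozpove]
2 Geminate Reduction: no change — [lidozpove]
3 Regressive Voicing Assimilation: [lidozpove] → [lidospove]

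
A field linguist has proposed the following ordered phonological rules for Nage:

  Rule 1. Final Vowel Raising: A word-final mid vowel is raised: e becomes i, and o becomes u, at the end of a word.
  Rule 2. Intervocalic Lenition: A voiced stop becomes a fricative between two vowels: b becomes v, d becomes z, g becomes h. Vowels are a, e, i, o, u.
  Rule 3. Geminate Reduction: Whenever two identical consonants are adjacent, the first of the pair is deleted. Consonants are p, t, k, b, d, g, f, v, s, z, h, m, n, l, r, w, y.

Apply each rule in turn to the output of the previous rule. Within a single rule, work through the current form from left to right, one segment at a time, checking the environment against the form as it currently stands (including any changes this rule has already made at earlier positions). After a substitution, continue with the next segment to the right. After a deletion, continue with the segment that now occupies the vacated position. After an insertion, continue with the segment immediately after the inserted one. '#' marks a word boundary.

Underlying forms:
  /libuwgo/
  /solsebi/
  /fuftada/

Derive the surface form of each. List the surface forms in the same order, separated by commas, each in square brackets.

[livuwgu], [solsevi], [fuftaza]

/libuwgo/:
  Rule 1 Final Vowel Raising: [libuwgo] → [libuwgu]
  Rule 2 Intervocalic Lenition: [libuwgu] → [livuwgu]
  Rule 3 Geminate Reduction: no change — [livuwgu]
/solsebi/:
  Rule 1 Final Vowel Raising: no change — [solsebi]
  Rule 2 Intervocalic Lenition: [solsebi] → [solsevi]
  Rule 3 Geminate Reduction: no change — [solsevi]
/fuftada/:
  Rule 1 Final Vowel Raising: no change — [fuftada]
  Rule 2 Intervocalic Lenition: [fuftada] → [fuftaza]
  Rule 3 Geminate Reduction: no change — [fuftaza]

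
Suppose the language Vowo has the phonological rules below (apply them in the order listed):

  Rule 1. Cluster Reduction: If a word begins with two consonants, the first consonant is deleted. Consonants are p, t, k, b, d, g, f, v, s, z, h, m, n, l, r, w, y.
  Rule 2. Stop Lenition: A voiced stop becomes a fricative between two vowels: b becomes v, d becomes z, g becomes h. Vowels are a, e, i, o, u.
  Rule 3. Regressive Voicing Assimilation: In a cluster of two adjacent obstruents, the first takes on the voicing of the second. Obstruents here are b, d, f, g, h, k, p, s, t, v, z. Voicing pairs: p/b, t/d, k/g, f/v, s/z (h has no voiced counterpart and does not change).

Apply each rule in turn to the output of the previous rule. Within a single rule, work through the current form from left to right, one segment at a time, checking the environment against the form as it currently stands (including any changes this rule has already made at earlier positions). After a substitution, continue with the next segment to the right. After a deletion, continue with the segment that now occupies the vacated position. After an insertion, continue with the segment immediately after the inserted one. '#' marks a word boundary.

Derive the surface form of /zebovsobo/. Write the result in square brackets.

Rule 1 Cluster Reduction: no change — [zebovsobo]
Rule 2 Stop Lenition: [zebovsobo] → [zevovsovo]
Rule 3 Regressive Voicing Assimilation: [zevovsovo] → [zevofsovo]

[zevofsovo]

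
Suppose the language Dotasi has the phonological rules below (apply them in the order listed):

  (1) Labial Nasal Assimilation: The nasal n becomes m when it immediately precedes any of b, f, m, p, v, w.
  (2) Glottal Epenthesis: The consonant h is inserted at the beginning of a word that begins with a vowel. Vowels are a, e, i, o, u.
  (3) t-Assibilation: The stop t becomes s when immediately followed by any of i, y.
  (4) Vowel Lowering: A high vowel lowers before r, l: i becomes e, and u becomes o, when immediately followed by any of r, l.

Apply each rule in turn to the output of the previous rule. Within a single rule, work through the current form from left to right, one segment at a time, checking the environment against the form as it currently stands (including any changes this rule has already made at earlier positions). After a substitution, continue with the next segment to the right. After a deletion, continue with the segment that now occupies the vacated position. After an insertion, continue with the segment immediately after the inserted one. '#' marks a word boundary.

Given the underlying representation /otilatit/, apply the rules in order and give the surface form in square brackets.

(1) Labial Nasal Assimilation: no change — [otilatit]
(2) Glottal Epenthesis: [otilatit] → [hotilatit]
(3) t-Assibilation: [hotilatit] → [hosilasit]
(4) Vowel Lowering: [hosilasit] → [hoselasit]

[hoselasit]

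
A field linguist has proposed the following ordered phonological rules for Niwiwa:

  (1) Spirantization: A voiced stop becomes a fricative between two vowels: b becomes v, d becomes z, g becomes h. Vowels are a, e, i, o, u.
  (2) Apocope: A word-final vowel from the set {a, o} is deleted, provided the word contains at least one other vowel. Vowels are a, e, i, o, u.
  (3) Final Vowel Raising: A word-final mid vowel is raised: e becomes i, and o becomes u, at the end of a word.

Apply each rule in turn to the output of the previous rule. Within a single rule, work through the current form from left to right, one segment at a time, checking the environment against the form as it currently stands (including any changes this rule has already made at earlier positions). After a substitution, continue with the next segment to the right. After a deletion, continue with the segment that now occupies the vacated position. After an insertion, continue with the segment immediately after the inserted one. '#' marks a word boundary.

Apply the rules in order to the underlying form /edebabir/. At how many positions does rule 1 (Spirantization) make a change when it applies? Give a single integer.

(1) Spirantization: [edebabir] → [ezevavir]
(2) Apocope: no change — [ezevavir]
(3) Final Vowel Raising: no change — [ezevavir]
Rule 1 changed 3 position(s).

3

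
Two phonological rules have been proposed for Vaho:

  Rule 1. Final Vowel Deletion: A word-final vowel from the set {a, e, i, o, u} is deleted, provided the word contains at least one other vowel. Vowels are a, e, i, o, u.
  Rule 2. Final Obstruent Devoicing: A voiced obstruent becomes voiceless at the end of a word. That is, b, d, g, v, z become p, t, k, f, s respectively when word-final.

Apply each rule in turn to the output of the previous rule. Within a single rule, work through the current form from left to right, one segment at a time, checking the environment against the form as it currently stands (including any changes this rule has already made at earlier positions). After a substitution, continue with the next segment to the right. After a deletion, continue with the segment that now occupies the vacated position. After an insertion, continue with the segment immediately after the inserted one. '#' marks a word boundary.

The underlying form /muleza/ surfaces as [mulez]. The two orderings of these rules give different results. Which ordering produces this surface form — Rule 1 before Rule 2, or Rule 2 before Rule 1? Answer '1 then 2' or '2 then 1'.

2 then 1

Order 1 then 2:
  1 Final Vowel Deletion: [muleza] → [mulez]
  2 Final Obstruent Devoicing: [mulez] → [mules]
  result: [mules]
Order 2 then 1:
  2 Final Obstruent Devoicing: no change — [muleza]
  1 Final Vowel Deletion: [muleza] → [mulez]
  result: [mulez]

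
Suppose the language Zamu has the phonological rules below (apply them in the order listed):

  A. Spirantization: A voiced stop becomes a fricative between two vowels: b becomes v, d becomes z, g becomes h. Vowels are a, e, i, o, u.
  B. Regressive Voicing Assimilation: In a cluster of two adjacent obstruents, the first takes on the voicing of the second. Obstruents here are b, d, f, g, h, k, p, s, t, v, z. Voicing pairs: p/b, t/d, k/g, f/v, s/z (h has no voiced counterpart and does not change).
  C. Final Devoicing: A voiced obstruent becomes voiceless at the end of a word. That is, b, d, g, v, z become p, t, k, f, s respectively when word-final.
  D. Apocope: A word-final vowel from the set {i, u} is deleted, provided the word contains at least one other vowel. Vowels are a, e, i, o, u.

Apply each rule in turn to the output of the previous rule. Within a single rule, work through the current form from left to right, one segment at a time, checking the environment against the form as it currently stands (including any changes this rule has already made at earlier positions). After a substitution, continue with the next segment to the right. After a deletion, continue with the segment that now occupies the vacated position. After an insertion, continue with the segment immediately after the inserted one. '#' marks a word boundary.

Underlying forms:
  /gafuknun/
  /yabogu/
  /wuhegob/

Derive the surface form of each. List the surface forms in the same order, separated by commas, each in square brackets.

/gafuknun/:
  A Spirantization: no change — [gafuknun]
  B Regressive Voicing Assimilation: no change — [gafuknun]
  C Final Devoicing: no change — [gafuknun]
  D Apocope: no change — [gafuknun]
/yabogu/:
  A Spirantization: [yabogu] → [yavohu]
  B Regressive Voicing Assimilation: no change — [yavohu]
  C Final Devoicing: no change — [yavohu]
  D Apocope: [yavohu] → [yavoh]
/wuhegob/:
  A Spirantization: [wuhegob] → [wuhehob]
  B Regressive Voicing Assimilation: no change — [wuhehob]
  C Final Devoicing: [wuhehob] → [wuhehop]
  D Apocope: no change — [wuhehop]

[gafuknun], [yavoh], [wuhehop]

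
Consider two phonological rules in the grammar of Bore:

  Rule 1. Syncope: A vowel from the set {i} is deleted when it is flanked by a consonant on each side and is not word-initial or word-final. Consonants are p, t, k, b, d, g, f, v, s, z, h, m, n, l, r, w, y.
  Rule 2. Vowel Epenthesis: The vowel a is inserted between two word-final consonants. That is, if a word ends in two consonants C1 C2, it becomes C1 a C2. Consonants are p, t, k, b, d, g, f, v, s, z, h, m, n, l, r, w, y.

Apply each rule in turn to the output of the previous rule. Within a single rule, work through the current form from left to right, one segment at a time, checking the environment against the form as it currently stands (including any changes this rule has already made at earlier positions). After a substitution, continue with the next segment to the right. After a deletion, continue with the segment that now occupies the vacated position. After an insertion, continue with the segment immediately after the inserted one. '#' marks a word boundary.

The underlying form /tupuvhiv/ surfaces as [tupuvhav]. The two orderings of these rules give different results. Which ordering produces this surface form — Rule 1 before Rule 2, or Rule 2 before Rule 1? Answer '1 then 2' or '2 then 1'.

1 then 2

Order 1 then 2:
  1 Syncope: [tupuvhiv] → [tupuvhv]
  2 Vowel Epenthesis: [tupuvhv] → [tupuvhav]
  result: [tupuvhav]
Order 2 then 1:
  2 Vowel Epenthesis: no change — [tupuvhiv]
  1 Syncope: [tupuvhiv] → [tupuvhv]
  result: [tupuvhv]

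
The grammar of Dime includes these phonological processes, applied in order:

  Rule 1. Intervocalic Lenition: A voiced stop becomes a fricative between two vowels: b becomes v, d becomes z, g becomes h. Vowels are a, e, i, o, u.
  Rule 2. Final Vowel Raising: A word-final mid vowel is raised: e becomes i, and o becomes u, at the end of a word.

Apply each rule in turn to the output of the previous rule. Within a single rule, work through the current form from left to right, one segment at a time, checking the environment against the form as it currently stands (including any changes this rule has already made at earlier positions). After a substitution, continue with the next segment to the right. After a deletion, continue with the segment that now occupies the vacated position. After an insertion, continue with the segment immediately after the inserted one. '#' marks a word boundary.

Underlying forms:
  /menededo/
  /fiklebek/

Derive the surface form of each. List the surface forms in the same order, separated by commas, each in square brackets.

[menezezu], [fiklevek]

/menededo/:
  Rule 1 Intervocalic Lenition: [menededo] → [menezezo]
  Rule 2 Final Vowel Raising: [menezezo] → [menezezu]
/fiklebek/:
  Rule 1 Intervocalic Lenition: [fiklebek] → [fiklevek]
  Rule 2 Final Vowel Raising: no change — [fiklevek]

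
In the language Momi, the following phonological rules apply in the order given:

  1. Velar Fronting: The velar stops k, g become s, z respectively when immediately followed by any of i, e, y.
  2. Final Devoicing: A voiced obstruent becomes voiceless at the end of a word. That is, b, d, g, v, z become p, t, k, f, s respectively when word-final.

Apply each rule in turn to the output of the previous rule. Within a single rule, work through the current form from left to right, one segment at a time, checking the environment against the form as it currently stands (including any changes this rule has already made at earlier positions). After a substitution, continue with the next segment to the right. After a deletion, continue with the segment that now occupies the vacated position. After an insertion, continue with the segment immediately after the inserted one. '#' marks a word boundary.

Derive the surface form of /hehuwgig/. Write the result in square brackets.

[hehuwzik]

1 Velar Fronting: [hehuwgig] → [hehuwzig]
2 Final Devoicing: [hehuwzig] → [hehuwzik]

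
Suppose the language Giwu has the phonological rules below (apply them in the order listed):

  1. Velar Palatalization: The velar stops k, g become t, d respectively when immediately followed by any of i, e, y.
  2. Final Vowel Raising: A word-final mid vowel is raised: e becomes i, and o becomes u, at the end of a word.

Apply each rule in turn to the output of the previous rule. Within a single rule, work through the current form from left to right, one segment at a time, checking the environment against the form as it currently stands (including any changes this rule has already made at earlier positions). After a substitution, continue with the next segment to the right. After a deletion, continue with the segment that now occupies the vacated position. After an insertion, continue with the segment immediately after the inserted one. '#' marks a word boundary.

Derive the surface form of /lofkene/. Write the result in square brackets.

1 Velar Palatalization: [lofkene] → [loftene]
2 Final Vowel Raising: [loftene] → [lofteni]

[lofteni]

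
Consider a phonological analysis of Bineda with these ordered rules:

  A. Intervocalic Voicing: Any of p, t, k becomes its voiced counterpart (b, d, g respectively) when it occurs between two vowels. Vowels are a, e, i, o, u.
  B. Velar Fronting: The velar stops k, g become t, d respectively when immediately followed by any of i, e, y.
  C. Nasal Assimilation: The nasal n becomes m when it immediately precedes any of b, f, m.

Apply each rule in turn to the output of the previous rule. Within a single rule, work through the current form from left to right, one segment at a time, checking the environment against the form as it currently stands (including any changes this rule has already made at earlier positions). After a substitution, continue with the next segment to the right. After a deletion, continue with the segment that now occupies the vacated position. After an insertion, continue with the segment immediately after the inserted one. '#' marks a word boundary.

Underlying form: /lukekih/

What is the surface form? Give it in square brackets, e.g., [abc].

A Intervocalic Voicing: [lukekih] → [lugegih]
B Velar Fronting: [lugegih] → [ludedih]
C Nasal Assimilation: no change — [ludedih]

[ludedih]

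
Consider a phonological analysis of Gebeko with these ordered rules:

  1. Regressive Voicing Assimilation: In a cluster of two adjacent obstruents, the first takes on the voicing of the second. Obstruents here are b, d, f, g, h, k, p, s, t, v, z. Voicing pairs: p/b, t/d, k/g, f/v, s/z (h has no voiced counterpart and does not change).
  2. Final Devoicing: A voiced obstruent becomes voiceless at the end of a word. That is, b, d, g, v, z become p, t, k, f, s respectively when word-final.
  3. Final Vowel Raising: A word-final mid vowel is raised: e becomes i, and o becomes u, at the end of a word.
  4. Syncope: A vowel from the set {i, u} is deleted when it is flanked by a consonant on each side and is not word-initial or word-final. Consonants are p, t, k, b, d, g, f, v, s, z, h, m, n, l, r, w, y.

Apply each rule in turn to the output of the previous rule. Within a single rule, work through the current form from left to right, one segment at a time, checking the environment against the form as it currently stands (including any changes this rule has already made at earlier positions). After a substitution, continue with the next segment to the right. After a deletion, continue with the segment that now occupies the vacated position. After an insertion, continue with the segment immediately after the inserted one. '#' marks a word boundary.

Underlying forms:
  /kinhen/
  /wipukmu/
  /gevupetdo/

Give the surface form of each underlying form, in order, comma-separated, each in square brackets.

[knhen], [wpkmu], [gevpeddu]

/kinhen/:
  1 Regressive Voicing Assimilation: no change — [kinhen]
  2 Final Devoicing: no change — [kinhen]
  3 Final Vowel Raising: no change — [kinhen]
  4 Syncope: [kinhen] → [knhen]
/wipukmu/:
  1 Regressive Voicing Assimilation: no change — [wipukmu]
  2 Final Devoicing: no change — [wipukmu]
  3 Final Vowel Raising: no change — [wipukmu]
  4 Syncope: [wipukmu] → [wpkmu]
/gevupetdo/:
  1 Regressive Voicing Assimilation: [gevupetdo] → [gevupeddo]
  2 Final Devoicing: no change — [gevupeddo]
  3 Final Vowel Raising: [gevupeddo] → [gevupeddu]
  4 Syncope: [gevupeddu] → [gevpeddu]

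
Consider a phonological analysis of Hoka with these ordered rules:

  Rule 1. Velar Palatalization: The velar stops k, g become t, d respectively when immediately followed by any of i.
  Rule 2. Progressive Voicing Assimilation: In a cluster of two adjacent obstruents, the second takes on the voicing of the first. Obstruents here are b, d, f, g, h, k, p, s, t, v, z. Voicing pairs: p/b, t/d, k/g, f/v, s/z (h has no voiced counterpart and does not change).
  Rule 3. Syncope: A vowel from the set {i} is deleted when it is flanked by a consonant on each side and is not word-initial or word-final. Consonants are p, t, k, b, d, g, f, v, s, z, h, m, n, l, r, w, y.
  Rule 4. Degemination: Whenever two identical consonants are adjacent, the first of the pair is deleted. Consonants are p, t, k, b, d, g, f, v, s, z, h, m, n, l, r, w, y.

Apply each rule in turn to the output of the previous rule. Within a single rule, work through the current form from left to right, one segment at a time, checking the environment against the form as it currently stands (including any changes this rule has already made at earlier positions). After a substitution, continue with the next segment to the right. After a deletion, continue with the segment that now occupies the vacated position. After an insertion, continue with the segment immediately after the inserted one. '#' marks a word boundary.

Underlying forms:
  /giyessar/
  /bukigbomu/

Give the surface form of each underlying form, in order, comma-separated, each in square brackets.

[dyesar], [butgbomu]

/giyessar/:
  Rule 1 Velar Palatalization: [giyessar] → [diyessar]
  Rule 2 Progressive Voicing Assimilation: no change — [diyessar]
  Rule 3 Syncope: [diyessar] → [dyessar]
  Rule 4 Degemination: [dyessar] → [dyesar]
/bukigbomu/:
  Rule 1 Velar Palatalization: [bukigbomu] → [butigbomu]
  Rule 2 Progressive Voicing Assimilation: no change — [butigbomu]
  Rule 3 Syncope: [butigbomu] → [butgbomu]
  Rule 4 Degemination: no change — [butgbomu]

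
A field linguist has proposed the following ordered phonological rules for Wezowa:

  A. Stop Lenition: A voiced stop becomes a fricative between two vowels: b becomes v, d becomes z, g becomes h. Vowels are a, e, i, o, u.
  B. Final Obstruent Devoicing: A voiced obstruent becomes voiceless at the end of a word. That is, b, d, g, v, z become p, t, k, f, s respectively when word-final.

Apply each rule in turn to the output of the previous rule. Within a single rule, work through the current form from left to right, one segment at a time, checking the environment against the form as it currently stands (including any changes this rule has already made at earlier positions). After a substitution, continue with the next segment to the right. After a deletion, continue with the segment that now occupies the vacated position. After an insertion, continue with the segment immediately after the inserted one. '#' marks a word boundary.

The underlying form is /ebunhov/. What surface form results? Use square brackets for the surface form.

[evunhof]

A Stop Lenition: [ebunhov] → [evunhov]
B Final Obstruent Devoicing: [evunhov] → [evunhof]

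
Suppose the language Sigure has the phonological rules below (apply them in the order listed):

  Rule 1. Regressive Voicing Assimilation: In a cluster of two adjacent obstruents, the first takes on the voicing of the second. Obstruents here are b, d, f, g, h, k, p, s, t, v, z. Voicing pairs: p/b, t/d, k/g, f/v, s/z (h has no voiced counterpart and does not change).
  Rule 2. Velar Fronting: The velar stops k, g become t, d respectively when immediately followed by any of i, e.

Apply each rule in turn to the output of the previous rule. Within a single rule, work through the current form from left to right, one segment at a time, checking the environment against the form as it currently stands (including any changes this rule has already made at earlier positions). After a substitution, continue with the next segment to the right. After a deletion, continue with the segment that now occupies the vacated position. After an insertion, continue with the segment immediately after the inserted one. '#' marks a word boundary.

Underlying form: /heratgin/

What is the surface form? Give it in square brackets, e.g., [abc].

[heraddin]

Rule 1 Regressive Voicing Assimilation: [heratgin] → [heradgin]
Rule 2 Velar Fronting: [heradgin] → [heraddin]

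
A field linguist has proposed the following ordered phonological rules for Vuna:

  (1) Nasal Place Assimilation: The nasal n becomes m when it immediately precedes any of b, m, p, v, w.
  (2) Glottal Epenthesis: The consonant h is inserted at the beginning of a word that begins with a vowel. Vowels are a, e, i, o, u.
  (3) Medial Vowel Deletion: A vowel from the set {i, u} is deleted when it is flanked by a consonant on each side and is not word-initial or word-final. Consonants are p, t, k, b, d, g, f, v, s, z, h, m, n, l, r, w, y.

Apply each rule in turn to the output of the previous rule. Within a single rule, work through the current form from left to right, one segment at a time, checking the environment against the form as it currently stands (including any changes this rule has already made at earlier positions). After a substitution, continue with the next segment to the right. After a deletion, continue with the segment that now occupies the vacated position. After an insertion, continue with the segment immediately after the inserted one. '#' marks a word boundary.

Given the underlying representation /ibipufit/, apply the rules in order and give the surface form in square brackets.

[hbpft]

(1) Nasal Place Assimilation: no change — [ibipufit]
(2) Glottal Epenthesis: [ibipufit] → [hibipufit]
(3) Medial Vowel Deletion: [hibipufit] → [hbpft]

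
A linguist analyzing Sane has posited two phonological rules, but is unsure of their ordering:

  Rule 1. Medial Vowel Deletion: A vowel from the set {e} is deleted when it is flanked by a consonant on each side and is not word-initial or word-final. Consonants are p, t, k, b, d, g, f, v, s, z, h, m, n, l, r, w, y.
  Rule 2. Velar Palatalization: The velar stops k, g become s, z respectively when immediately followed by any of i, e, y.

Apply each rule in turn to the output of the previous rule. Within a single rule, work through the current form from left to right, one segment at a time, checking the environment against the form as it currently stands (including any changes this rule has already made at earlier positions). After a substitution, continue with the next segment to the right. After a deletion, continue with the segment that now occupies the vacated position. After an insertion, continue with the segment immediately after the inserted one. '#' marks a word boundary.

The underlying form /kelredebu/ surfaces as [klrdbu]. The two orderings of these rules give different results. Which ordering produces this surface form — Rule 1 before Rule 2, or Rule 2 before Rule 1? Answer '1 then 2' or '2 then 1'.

Order 1 then 2:
  1 Medial Vowel Deletion: [kelredebu] → [klrdbu]
  2 Velar Palatalization: no change — [klrdbu]
  result: [klrdbu]
Order 2 then 1:
  2 Velar Palatalization: [kelredebu] → [selredebu]
  1 Medial Vowel Deletion: [selredebu] → [slrdbu]
  result: [slrdbu]

1 then 2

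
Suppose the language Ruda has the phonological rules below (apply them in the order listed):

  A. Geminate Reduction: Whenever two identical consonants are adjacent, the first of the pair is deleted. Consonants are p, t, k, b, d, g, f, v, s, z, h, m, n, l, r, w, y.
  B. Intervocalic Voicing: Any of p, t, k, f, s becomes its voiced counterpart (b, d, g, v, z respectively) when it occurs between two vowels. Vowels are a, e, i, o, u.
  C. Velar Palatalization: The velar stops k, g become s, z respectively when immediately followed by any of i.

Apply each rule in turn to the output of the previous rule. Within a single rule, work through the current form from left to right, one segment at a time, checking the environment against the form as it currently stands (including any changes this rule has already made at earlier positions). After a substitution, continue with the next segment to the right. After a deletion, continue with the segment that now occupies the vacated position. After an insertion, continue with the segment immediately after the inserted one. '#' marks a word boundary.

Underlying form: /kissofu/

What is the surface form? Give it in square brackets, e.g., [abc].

[sizovu]

A Geminate Reduction: [kissofu] → [kisofu]
B Intervocalic Voicing: [kisofu] → [kizovu]
C Velar Palatalization: [kizovu] → [sizovu]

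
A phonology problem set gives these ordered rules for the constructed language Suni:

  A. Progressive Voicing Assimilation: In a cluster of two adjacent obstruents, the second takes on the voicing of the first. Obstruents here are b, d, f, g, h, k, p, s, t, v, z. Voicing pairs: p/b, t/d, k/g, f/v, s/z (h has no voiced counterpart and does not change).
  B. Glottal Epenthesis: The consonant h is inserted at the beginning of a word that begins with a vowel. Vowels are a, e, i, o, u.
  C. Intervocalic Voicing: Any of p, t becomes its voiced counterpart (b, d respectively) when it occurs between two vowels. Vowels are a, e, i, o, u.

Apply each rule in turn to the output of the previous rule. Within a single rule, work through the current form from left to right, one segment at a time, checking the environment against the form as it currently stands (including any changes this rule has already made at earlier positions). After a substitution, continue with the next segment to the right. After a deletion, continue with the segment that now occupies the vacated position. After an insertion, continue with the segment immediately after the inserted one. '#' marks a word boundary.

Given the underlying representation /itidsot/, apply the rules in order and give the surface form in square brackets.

[hididzot]

A Progressive Voicing Assimilation: [itidsot] → [itidzot]
B Glottal Epenthesis: [itidzot] → [hitidzot]
C Intervocalic Voicing: [hitidzot] → [hididzot]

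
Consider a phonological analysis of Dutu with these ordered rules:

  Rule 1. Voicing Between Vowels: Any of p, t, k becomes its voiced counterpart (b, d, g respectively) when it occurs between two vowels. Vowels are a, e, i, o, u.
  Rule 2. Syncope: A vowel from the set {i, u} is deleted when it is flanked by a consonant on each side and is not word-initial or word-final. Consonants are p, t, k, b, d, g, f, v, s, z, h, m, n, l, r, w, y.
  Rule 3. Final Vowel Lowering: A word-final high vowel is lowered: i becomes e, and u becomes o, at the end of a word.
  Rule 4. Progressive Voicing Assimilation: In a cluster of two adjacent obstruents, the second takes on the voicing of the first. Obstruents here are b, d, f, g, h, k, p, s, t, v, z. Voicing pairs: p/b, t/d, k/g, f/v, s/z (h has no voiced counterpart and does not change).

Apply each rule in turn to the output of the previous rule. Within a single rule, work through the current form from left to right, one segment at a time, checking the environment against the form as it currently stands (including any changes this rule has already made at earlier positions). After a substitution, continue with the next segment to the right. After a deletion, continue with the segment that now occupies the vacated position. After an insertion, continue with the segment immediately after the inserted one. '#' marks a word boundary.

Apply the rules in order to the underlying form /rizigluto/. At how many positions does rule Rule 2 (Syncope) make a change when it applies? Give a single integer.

3

Rule 1 Voicing Between Vowels: [rizigluto] → [rizigludo]
Rule 2 Syncope: [rizigludo] → [rzgldo]
Rule 3 Final Vowel Lowering: no change — [rzgldo]
Rule 4 Progressive Voicing Assimilation: no change — [rzgldo]
Rule Rule 2 changed 3 position(s).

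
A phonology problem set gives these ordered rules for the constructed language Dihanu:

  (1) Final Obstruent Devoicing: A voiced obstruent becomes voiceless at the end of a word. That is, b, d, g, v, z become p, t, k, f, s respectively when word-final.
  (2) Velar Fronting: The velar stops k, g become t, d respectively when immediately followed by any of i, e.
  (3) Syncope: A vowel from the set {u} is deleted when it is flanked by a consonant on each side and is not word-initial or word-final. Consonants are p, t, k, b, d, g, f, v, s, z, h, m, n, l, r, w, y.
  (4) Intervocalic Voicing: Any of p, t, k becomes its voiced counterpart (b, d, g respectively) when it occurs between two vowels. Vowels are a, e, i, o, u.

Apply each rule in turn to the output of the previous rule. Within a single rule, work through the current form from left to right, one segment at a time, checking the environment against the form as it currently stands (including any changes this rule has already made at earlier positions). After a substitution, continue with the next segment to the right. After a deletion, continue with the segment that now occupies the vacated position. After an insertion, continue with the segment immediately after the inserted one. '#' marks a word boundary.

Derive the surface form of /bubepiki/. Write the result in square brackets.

[bbebidi]

(1) Final Obstruent Devoicing: no change — [bubepiki]
(2) Velar Fronting: [bubepiki] → [bubepiti]
(3) Syncope: [bubepiti] → [bbepiti]
(4) Intervocalic Voicing: [bbepiti] → [bbebidi]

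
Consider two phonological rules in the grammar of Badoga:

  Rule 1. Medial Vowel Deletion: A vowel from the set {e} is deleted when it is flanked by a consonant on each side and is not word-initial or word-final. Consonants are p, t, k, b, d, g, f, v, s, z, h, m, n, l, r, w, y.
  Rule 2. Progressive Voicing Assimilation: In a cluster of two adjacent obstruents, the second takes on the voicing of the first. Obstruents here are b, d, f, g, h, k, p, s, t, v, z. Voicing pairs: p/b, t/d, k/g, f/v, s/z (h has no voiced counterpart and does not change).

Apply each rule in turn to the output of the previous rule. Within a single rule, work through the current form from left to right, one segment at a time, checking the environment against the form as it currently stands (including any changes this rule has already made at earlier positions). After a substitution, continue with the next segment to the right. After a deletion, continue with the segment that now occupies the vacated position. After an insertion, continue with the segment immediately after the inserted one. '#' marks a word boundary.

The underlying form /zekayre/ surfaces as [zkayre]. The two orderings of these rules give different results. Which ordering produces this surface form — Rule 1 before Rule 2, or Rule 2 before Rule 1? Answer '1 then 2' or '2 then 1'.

2 then 1

Order 1 then 2:
  1 Medial Vowel Deletion: [zekayre] → [zkayre]
  2 Progressive Voicing Assimilation: [zkayre] → [zgayre]
  result: [zgayre]
Order 2 then 1:
  2 Progressive Voicing Assimilation: no change — [zekayre]
  1 Medial Vowel Deletion: [zekayre] → [zkayre]
  result: [zkayre]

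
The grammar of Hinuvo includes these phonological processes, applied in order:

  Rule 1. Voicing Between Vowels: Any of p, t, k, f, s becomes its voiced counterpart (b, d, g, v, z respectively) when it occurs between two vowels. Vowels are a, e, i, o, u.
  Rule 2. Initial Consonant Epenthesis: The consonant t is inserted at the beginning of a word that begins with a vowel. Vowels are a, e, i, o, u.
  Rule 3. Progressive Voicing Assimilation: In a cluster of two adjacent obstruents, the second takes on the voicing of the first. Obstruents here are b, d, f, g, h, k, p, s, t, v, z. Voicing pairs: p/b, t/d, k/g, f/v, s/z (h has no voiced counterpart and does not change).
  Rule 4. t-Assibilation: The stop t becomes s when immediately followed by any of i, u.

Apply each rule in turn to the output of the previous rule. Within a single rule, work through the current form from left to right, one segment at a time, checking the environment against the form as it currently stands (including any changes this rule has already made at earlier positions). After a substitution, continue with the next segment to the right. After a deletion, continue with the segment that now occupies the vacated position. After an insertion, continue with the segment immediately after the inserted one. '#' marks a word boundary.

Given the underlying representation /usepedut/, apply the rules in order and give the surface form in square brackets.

[suzebedut]

Rule 1 Voicing Between Vowels: [usepedut] → [uzebedut]
Rule 2 Initial Consonant Epenthesis: [uzebedut] → [tuzebedut]
Rule 3 Progressive Voicing Assimilation: no change — [tuzebedut]
Rule 4 t-Assibilation: [tuzebedut] → [suzebedut]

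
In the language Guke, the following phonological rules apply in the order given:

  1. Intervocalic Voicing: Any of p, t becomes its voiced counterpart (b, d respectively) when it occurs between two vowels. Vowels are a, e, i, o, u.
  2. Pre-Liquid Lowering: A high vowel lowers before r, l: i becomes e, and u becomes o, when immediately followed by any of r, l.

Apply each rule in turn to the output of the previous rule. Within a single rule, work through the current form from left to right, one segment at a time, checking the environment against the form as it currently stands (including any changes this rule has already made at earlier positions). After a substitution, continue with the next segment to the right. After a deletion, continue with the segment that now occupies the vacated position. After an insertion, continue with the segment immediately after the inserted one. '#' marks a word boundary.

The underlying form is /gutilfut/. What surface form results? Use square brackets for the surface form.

1 Intervocalic Voicing: [gutilfut] → [gudilfut]
2 Pre-Liquid Lowering: [gudilfut] → [gudelfut]

[gudelfut]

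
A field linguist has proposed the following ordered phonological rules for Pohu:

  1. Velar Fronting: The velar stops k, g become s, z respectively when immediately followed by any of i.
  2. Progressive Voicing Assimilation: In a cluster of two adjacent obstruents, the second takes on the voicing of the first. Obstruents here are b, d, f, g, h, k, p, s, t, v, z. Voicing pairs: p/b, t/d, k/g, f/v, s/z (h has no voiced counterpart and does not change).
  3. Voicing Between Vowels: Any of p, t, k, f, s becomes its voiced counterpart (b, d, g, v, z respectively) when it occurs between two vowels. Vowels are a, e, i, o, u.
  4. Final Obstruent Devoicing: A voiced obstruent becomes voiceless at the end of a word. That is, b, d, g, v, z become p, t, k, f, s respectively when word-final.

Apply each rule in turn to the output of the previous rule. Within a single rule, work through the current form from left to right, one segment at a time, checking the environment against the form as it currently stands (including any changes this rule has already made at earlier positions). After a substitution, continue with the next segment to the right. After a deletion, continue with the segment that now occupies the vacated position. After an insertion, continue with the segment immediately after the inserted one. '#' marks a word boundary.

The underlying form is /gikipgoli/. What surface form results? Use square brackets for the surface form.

[zizipkoli]

1 Velar Fronting: [gikipgoli] → [zisipgoli]
2 Progressive Voicing Assimilation: [zisipgoli] → [zisipkoli]
3 Voicing Between Vowels: [zisipkoli] → [zizipkoli]
4 Final Obstruent Devoicing: no change — [zizipkoli]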